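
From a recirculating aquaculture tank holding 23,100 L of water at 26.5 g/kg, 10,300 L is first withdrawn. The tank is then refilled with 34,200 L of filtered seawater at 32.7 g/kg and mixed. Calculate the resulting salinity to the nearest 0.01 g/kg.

Remaining after removal: 12,800 L at 26.5 g/kg (salt = 339,200)
After addition: salt = 339,200 + 34,200×32.7 = 1,457,540; volume = 47,000 L
S = 1,457,540 / 47,000 = 31.0115 g/kg

31.01 g/kg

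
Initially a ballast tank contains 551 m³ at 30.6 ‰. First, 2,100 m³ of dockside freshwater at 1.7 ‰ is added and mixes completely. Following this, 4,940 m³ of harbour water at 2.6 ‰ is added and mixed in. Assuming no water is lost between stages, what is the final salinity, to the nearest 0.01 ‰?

By conservation of dissolved salt,
Initial salt = 551×30.6 = 16,860.6
After stage 1: salt = 16,860.6 + 2,100×1.7 = 20,430.6; volume = 2,651 m³; S = 7.707 ‰
After stage 2: salt = 20,430.6 + 4,940×2.6 = 33,274.6; volume = 7,591 m³
S = 33,274.6 / 7,591 = 4.3834 ‰

4.38 ‰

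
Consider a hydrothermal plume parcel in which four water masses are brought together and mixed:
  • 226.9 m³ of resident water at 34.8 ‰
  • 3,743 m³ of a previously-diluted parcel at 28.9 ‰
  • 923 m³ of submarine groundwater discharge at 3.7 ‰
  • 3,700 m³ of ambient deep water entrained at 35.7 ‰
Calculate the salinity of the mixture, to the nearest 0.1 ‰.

Weighted by volume,
salt = 226.9×34.8 + 3,743×28.9 + 923×3.7 + 3,700×35.7 = 7,896.12 + 108,172.7 + 3,415.1 + 132,090 = 251,573.92
volume = 226.9 + 3,743 + 923 + 3,700 = 8,592.9 m³
S = 251,573.92 / 8,592.9 = 29.277 ‰

29.3 ‰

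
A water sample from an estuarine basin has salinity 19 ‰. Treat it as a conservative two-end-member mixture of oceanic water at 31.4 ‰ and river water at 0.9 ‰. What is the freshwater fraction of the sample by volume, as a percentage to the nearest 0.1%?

40.7%

Let f be the freshwater fraction. Salt balance per unit volume:
f×0.9 + (1−f)×31.4 = 19
f = (31.4 − 19) / (31.4 − 0.9) = 12.4/30.5 = 0.4066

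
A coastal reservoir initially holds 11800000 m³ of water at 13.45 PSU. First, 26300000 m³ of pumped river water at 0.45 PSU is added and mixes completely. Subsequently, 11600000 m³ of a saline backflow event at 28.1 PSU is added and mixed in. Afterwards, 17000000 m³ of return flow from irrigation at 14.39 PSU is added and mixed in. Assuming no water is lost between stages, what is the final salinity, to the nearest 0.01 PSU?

11.11 PSU

Conserving salt mass:
Initial salt = 11,800,000×13.45 = 158,710,000
After stage 1: salt = 158,710,000 + 26,300,000×0.45 = 170,545,000; volume = 38,100,000 m³; S = 4.476 PSU
After stage 2: salt = 170,545,000 + 11,600,000×28.1 = 496,505,000; volume = 49,700,000 m³; S = 9.99 PSU
After stage 3: salt = 496,505,000 + 17,000,000×14.39 = 741,135,000; volume = 66,700,000 m³
S = 741,135,000 / 66,700,000 = 11.1115 PSU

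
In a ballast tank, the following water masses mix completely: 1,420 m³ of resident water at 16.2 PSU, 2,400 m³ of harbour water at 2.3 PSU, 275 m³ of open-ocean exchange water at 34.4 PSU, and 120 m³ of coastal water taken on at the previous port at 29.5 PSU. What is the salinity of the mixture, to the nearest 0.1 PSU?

9.9 PSU

Weighted by volume,
salt = 1,420×16.2 + 2,400×2.3 + 275×34.4 + 120×29.5 = 23,004 + 5,520 + 9,460 + 3,540 = 41,524
volume = 1,420 + 2,400 + 275 + 120 = 4,215 m³
S = 41,524 / 4,215 = 9.851 PSU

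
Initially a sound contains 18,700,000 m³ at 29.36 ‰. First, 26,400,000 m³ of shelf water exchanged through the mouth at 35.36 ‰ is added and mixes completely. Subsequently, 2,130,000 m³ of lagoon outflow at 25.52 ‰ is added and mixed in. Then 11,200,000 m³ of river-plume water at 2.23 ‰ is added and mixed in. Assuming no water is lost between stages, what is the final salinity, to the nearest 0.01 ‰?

26.73 ‰

Mass of salt is conserved:
Initial salt = 18,700,000×29.36 = 549,032,000
After stage 1: salt = 549,032,000 + 26,400,000×35.36 = 1,482,536,000; volume = 45,100,000 m³; S = 32.872 ‰
After stage 2: salt = 1,482,536,000 + 2,130,000×25.52 = 1,536,893,600; volume = 47,230,000 m³; S = 32.541 ‰
After stage 3: salt = 1,536,893,600 + 11,200,000×2.23 = 1,561,869,600; volume = 58,430,000 m³
S = 1,561,869,600 / 58,430,000 = 26.7306 ‰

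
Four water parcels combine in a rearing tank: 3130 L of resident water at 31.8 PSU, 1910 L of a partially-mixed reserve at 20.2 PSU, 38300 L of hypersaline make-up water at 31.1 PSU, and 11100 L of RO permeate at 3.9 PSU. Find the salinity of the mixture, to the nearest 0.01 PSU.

Weighted by volume,
salt = 3,130×31.8 + 1,910×20.2 + 38,300×31.1 + 11,100×3.9 = 99,534 + 38,582 + 1,191,130 + 43,290 = 1,372,536
volume = 3,130 + 1,910 + 38,300 + 11,100 = 54,440 L
S = 1,372,536 / 54,440 = 25.2119 PSU

25.21 PSU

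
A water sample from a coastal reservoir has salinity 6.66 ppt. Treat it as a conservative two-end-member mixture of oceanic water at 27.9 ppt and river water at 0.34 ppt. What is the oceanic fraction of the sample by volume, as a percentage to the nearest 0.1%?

22.9%

Let g be the oceanic fraction. Salt balance per unit volume:
g×27.9 + (1−g)×0.34 = 6.66
g = (6.66 − 0.34) / (27.9 − 0.34) = 6.32/27.56 = 0.2293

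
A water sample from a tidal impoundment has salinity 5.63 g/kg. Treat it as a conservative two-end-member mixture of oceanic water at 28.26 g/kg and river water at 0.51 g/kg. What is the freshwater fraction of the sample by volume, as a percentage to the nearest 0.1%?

Let f be the freshwater fraction. Salt balance per unit volume:
f×0.51 + (1−f)×28.26 = 5.63
f = (28.26 − 5.63) / (28.26 − 0.51) = 22.63/27.75 = 0.8155

81.5%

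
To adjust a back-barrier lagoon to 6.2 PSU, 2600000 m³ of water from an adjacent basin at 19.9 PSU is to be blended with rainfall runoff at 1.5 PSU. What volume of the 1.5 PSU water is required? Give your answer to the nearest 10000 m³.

Salt balance: 2,600,000×19.9 + V×1.5 = (2,600,000+V)×6.2
51,740,000 + 1.5V = 16,120,000 + 6.2V
35,620,000 = 4.7V
V = 7,578,723.4 m³

7580000 m³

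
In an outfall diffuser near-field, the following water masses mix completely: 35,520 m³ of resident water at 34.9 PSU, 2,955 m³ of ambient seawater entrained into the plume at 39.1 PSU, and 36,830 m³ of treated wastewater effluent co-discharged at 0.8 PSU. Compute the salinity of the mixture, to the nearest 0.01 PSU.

Weighted by volume,
salt = 35,520×34.9 + 2,955×39.1 + 36,830×0.8 = 1,239,648 + 115,540.5 + 29,464 = 1,384,652.5
volume = 35,520 + 2,955 + 36,830 = 75,305 m³
S = 1,384,652.5 / 75,305 = 18.3873 PSU

18.39 PSU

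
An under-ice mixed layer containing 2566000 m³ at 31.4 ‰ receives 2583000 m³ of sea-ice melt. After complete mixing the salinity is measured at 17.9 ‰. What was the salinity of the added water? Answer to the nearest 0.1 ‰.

4.5 ‰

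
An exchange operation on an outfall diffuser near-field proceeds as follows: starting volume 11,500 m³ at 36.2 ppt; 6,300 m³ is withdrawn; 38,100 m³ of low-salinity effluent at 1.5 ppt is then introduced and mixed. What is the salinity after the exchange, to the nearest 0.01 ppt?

5.67 ppt

Remaining after removal: 5,200 m³ at 36.2 ppt (salt = 188,240)
After addition: salt = 188,240 + 38,100×1.5 = 245,390; volume = 43,300 m³
S = 245,390 / 43,300 = 5.6672 ppt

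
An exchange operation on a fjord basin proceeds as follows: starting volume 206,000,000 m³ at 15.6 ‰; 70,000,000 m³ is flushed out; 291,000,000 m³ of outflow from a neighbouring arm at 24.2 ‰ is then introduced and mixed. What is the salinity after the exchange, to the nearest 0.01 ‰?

Remaining after removal: 136,000,000 m³ at 15.6 ‰ (salt = 2,121,600,000)
After addition: salt = 2,121,600,000 + 291,000,000×24.2 = 9,163,800,000; volume = 427,000,000 m³
S = 9,163,800,000 / 427,000,000 = 21.4609 ‰

21.46 ‰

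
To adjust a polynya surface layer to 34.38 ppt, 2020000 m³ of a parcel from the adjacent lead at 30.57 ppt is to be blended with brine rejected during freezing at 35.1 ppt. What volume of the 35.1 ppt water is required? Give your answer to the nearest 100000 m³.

10700000 m³

Salt balance: 2,020,000×30.57 + V×35.1 = (2,020,000+V)×34.38
61,751,400 + 35.1V = 69,447,600 + 34.38V
7,696,200 = 0.72V
V = 10,689,166.67 m³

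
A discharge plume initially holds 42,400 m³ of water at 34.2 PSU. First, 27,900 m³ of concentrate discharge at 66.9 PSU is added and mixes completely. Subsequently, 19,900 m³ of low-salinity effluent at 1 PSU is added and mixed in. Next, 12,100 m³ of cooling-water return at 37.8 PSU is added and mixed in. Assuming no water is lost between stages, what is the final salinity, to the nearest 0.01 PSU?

Salt balance:
Initial salt = 42,400×34.2 = 1,450,080
After stage 1: salt = 1,450,080 + 27,900×66.9 = 3,316,590; volume = 70,300 m³; S = 47.178 PSU
After stage 2: salt = 3,316,590 + 19,900×1 = 3,336,490; volume = 90,200 m³; S = 36.99 PSU
After stage 3: salt = 3,336,490 + 12,100×37.8 = 3,793,870; volume = 102,300 m³
S = 3,793,870 / 102,300 = 37.0857 PSU

37.09 PSU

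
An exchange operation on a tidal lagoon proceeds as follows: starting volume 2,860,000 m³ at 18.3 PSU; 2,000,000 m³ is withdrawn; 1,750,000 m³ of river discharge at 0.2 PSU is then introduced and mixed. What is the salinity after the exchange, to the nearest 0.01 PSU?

6.16 PSU

Remaining after removal: 860,000 m³ at 18.3 PSU (salt = 15,738,000)
After addition: salt = 15,738,000 + 1,750,000×0.2 = 16,088,000; volume = 2,610,000 m³
S = 16,088,000 / 2,610,000 = 6.164 PSU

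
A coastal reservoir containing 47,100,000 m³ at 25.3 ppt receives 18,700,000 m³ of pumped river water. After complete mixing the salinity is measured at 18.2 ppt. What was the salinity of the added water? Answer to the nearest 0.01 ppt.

Salt balance: 47,100,000×25.3 + 18,700,000×S = 65,800,000×18.2
1,191,630,000 + 18,700,000·S = 1,197,560,000
S = (1,197,560,000 − 1,191,630,000) / 18,700,000 = 0.3171 ppt

0.32 ppt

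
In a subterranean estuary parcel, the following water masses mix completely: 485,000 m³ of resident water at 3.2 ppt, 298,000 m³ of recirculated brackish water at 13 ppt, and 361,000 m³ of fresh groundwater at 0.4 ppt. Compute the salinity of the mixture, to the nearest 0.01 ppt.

Conserving salt mass:
salt = 485,000×3.2 + 298,000×13 + 361,000×0.4 = 1,552,000 + 3,874,000 + 144,400 = 5,570,400
volume = 485,000 + 298,000 + 361,000 = 1,144,000 m³
S = 5,570,400 / 1,144,000 = 4.8692 ppt

4.87 ppt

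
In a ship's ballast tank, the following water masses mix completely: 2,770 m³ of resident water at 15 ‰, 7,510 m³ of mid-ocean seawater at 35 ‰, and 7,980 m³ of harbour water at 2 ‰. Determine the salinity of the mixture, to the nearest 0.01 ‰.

17.54 ‰

By conservation of dissolved salt,
salt = 2,770×15 + 7,510×35 + 7,980×2 = 41,550 + 262,850 + 15,960 = 320,360
volume = 2,770 + 7,510 + 7,980 = 18,260 m³
S = 320,360 / 18,260 = 17.5444 ‰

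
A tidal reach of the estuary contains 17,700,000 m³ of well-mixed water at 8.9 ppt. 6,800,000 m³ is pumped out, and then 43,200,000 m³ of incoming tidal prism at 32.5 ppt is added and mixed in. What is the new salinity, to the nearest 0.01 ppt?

Remaining after removal: 10,900,000 m³ at 8.9 ppt (salt = 97,010,000)
After addition: salt = 97,010,000 + 43,200,000×32.5 = 1,501,010,000; volume = 54,100,000 m³
S = 1,501,010,000 / 54,100,000 = 27.7451 ppt

27.75 ppt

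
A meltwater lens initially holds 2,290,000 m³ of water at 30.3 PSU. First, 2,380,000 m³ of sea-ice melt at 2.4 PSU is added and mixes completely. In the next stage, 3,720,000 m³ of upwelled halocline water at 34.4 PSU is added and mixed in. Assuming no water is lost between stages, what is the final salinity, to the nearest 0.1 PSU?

24.2 PSU

By conservation of dissolved salt,
Initial salt = 2,290,000×30.3 = 69,387,000
After stage 1: salt = 69,387,000 + 2,380,000×2.4 = 75,099,000; volume = 4,670,000 m³; S = 16.081 PSU
After stage 2: salt = 75,099,000 + 3,720,000×34.4 = 203,067,000; volume = 8,390,000 m³
S = 203,067,000 / 8,390,000 = 24.2035 PSU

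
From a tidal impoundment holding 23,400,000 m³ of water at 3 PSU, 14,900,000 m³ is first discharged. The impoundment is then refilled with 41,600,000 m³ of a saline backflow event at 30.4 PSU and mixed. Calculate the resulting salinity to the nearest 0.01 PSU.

Remaining after removal: 8,500,000 m³ at 3 PSU (salt = 25,500,000)
After addition: salt = 25,500,000 + 41,600,000×30.4 = 1,290,140,000; volume = 50,100,000 m³
S = 1,290,140,000 / 50,100,000 = 25.7513 PSU

25.75 PSU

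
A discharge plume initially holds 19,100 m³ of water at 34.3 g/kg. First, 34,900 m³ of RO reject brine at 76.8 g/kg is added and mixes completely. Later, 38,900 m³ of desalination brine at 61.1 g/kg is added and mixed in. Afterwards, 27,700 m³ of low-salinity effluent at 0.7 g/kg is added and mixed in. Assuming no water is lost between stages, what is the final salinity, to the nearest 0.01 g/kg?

Mass of salt is conserved:
Initial salt = 19,100×34.3 = 655,130
After stage 1: salt = 655,130 + 34,900×76.8 = 3,335,450; volume = 54,000 m³; S = 61.768 g/kg
After stage 2: salt = 3,335,450 + 38,900×61.1 = 5,712,240; volume = 92,900 m³; S = 61.488 g/kg
After stage 3: salt = 5,712,240 + 27,700×0.7 = 5,731,630; volume = 120,600 m³
S = 5,731,630 / 120,600 = 47.526 g/kg

47.53 g/kg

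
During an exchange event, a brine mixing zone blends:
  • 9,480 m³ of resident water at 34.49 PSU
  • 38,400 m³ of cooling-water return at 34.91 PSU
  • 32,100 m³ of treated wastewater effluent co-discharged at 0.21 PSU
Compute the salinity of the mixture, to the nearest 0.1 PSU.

20.9 PSU

Mass of salt is conserved:
salt = 9,480×34.49 + 38,400×34.91 + 32,100×0.21 = 326,965.2 + 1,340,544 + 6,741 = 1,674,250.2
volume = 9,480 + 38,400 + 32,100 = 79,980 m³
S = 1,674,250.2 / 79,980 = 20.933 PSU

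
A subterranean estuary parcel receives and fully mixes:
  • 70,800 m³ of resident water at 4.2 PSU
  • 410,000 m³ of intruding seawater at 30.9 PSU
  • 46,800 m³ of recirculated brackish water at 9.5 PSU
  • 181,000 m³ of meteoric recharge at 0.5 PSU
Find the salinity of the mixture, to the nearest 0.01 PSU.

19.05 PSU

Conserving salt mass:
salt = 70,800×4.2 + 410,000×30.9 + 46,800×9.5 + 181,000×0.5 = 297,360 + 12,669,000 + 444,600 + 90,500 = 13,501,460
volume = 70,800 + 410,000 + 46,800 + 181,000 = 708,600 m³
S = 13,501,460 / 708,600 = 19.0537 PSU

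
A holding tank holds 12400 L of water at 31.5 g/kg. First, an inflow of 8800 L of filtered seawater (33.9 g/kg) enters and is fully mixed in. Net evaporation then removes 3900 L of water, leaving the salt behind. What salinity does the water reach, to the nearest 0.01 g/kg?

39.82 g/kg

After mixing: salt = 12,400×31.5 + 8,800×33.9 = 688,920; volume = 21,200 L
After evaporation: salt unchanged = 688,920; volume = 21,200 − 3,900 = 17,300 L
S = 688,920 / 17,300 = 39.822 g/kg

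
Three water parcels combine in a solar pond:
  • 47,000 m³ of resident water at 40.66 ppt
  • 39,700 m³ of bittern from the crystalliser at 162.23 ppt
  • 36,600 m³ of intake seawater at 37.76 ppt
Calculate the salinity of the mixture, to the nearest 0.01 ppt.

78.94 ppt

Total salt / total volume:
salt = 47,000×40.66 + 39,700×162.23 + 36,600×37.76 = 1,911,020 + 6,440,531 + 1,382,016 = 9,733,567
volume = 47,000 + 39,700 + 36,600 = 123,300 m³
S = 9,733,567 / 123,300 = 78.9421 ppt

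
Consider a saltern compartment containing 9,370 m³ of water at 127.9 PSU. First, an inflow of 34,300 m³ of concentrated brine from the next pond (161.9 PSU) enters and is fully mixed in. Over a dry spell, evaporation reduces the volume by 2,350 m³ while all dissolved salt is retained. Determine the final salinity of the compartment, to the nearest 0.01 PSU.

After mixing: salt = 9,370×127.9 + 34,300×161.9 = 6,751,593; volume = 43,670 m³
After evaporation: salt unchanged = 6,751,593; volume = 43,670 − 2,350 = 41,320 m³
S = 6,751,593 / 41,320 = 163.3977 PSU

163.40 PSU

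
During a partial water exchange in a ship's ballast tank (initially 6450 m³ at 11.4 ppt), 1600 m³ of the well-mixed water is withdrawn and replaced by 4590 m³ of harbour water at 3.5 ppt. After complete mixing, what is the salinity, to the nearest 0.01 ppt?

7.56 ppt

Remaining after removal: 4,850 m³ at 11.4 ppt (salt = 55,290)
After addition: salt = 55,290 + 4,590×3.5 = 71,355; volume = 9,440 m³
S = 71,355 / 9,440 = 7.5588 ppt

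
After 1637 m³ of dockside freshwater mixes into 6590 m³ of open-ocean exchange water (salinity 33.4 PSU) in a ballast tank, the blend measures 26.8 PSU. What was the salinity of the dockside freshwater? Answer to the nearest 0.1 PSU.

0.2 PSU

Salt balance: 6,590×33.4 + 1,637×S = 8,227×26.8
220,106 + 1,637·S = 220,483.6
S = (220,483.6 − 220,106) / 1,637 = 0.2307 PSU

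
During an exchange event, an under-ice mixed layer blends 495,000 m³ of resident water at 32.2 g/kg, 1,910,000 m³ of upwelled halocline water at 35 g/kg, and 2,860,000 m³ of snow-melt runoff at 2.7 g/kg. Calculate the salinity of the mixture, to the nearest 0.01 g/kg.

By conservation of dissolved salt,
salt = 495,000×32.2 + 1,910,000×35 + 2,860,000×2.7 = 15,939,000 + 66,850,000 + 7,722,000 = 90,511,000
volume = 495,000 + 1,910,000 + 2,860,000 = 5,265,000 m³
S = 90,511,000 / 5,265,000 = 17.1911 g/kg

17.19 g/kg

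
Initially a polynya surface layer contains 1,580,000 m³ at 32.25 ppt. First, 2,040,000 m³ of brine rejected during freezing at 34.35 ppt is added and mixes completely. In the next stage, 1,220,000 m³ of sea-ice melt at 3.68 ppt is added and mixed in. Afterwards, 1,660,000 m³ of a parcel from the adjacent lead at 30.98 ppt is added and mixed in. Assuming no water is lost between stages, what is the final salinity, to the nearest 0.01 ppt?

Total salt / total volume:
Initial salt = 1,580,000×32.25 = 50,955,000
After stage 1: salt = 50,955,000 + 2,040,000×34.35 = 121,029,000; volume = 3,620,000 m³; S = 33.433 ppt
After stage 2: salt = 121,029,000 + 1,220,000×3.68 = 125,518,600; volume = 4,840,000 m³; S = 25.934 ppt
After stage 3: salt = 125,518,600 + 1,660,000×30.98 = 176,945,400; volume = 6,500,000 m³
S = 176,945,400 / 6,500,000 = 27.2224 ppt

27.22 ppt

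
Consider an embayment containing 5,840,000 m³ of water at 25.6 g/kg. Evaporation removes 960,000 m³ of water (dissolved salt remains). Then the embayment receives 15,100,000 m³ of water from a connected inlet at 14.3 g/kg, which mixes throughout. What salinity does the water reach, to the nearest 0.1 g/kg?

After evaporation: salt = 5,840,000×25.6 = 149,504,000; volume = 5,840,000 − 960,000 = 4,880,000 m³
After mixing: salt = 149,504,000 + 15,100,000×14.3 = 365,434,000; volume = 4,880,000 + 15,100,000 = 19,980,000 m³
S = 365,434,000 / 19,980,000 = 18.29 g/kg

18.3 g/kg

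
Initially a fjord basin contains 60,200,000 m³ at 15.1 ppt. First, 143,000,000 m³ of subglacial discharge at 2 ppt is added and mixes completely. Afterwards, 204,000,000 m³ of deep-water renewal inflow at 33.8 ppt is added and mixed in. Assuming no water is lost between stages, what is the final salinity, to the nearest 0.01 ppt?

19.87 ppt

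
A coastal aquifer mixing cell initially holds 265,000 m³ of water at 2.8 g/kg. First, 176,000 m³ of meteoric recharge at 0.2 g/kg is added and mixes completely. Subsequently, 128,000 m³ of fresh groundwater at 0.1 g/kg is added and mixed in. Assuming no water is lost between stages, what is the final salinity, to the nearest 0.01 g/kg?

1.39 g/kg

Conserving salt mass:
Initial salt = 265,000×2.8 = 742,000
After stage 1: salt = 742,000 + 176,000×0.2 = 777,200; volume = 441,000 m³; S = 1.762 g/kg
After stage 2: salt = 777,200 + 128,000×0.1 = 790,000; volume = 569,000 m³
S = 790,000 / 569,000 = 1.3884 g/kg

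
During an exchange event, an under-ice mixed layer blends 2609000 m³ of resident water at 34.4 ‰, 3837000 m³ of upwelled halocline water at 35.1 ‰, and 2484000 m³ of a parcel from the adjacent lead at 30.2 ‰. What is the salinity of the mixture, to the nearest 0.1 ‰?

Conserving salt mass:
salt = 2,609,000×34.4 + 3,837,000×35.1 + 2,484,000×30.2 = 89,749,600 + 134,678,700 + 75,016,800 = 299,445,100
volume = 2,609,000 + 3,837,000 + 2,484,000 = 8,930,000 m³
S = 299,445,100 / 8,930,000 = 33.532 ‰

33.5 ‰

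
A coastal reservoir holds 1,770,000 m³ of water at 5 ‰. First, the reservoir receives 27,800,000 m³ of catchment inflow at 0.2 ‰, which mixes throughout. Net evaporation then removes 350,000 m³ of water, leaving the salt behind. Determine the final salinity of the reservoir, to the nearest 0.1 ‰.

After mixing: salt = 1,770,000×5 + 27,800,000×0.2 = 14,410,000; volume = 29,570,000 m³
After evaporation: salt unchanged = 14,410,000; volume = 29,570,000 − 350,000 = 29,220,000 m³
S = 14,410,000 / 29,220,000 = 0.4932 ‰

0.5 ‰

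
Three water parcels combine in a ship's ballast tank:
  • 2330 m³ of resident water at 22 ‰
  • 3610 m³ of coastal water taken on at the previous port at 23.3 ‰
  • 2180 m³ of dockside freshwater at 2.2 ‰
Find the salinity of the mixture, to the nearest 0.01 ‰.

17.26 ‰

Weighted by volume,
salt = 2,330×22 + 3,610×23.3 + 2,180×2.2 = 51,260 + 84,113 + 4,796 = 140,169
volume = 2,330 + 3,610 + 2,180 = 8,120 m³
S = 140,169 / 8,120 = 17.2622 ‰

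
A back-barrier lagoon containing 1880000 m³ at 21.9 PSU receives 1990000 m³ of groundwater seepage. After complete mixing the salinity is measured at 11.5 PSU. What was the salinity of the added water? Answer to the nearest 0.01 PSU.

Salt balance: 1,880,000×21.9 + 1,990,000×S = 3,870,000×11.5
41,172,000 + 1,990,000·S = 44,505,000
S = (44,505,000 − 41,172,000) / 1,990,000 = 1.6749 PSU

1.67 PSU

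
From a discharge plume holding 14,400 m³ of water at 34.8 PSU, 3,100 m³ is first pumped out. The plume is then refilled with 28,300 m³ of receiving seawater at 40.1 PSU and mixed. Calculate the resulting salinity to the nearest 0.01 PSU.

38.59 PSU

Remaining after removal: 11,300 m³ at 34.8 PSU (salt = 393,240)
After addition: salt = 393,240 + 28,300×40.1 = 1,528,070; volume = 39,600 m³
S = 1,528,070 / 39,600 = 38.5876 PSU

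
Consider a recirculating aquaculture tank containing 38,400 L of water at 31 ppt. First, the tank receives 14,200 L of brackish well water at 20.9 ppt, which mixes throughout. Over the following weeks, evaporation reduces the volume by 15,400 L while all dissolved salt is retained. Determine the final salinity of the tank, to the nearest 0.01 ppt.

39.98 ppt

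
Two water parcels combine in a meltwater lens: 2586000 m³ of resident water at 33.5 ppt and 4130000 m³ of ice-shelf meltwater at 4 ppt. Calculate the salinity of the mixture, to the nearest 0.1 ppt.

15.4 ppt

Weighted by volume,
salt = 2,586,000×33.5 + 4,130,000×4 = 86,631,000 + 16,520,000 = 103,151,000
volume = 2,586,000 + 4,130,000 = 6,716,000 m³
S = 103,151,000 / 6,716,000 = 15.359 ppt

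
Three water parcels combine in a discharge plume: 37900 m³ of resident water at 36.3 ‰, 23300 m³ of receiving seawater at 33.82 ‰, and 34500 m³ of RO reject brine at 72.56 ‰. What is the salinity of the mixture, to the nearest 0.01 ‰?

Total salt / total volume:
salt = 37,900×36.3 + 23,300×33.82 + 34,500×72.56 = 1,375,770 + 788,006 + 2,503,320 = 4,667,096
volume = 37,900 + 23,300 + 34,500 = 95,700 m³
S = 4,667,096 / 95,700 = 48.768 ‰

48.77 ‰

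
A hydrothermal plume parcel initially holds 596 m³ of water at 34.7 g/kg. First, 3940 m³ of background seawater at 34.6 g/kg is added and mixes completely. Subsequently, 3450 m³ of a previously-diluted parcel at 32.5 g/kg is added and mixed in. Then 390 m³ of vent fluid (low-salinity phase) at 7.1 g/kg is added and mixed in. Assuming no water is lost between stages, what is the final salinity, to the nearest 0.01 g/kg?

32.46 g/kg

Weighted by volume,
Initial salt = 596×34.7 = 20,681.2
After stage 1: salt = 20,681.2 + 3,940×34.6 = 157,005.2; volume = 4,536 m³; S = 34.613 g/kg
After stage 2: salt = 157,005.2 + 3,450×32.5 = 269,130.2; volume = 7,986 m³; S = 33.7 g/kg
After stage 3: salt = 269,130.2 + 390×7.1 = 271,899.2; volume = 8,376 m³
S = 271,899.2 / 8,376 = 32.4617 g/kg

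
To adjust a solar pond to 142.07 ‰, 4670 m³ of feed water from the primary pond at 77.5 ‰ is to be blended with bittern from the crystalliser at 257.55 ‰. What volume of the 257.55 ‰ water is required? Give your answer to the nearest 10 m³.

2610 m³

Salt balance: 4,670×77.5 + V×257.55 = (4,670+V)×142.07
361,925 + 257.55V = 663,466.9 + 142.07V
301,541.9 = 115.48V
V = 2,611.2 m³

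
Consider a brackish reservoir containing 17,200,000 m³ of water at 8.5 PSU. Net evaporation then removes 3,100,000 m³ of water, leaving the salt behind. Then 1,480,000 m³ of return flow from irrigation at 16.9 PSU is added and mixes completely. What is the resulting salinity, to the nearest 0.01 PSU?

After evaporation: salt = 17,200,000×8.5 = 146,200,000; volume = 17,200,000 − 3,100,000 = 14,100,000 m³
After mixing: salt = 146,200,000 + 1,480,000×16.9 = 171,212,000; volume = 14,100,000 + 1,480,000 = 15,580,000 m³
S = 171,212,000 / 15,580,000 = 10.9892 PSU

10.99 PSU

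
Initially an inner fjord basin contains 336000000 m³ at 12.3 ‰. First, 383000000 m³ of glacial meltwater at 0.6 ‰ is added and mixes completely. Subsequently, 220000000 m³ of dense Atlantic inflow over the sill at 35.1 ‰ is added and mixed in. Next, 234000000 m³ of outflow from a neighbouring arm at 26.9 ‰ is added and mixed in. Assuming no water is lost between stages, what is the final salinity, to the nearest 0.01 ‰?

15.67 ‰

By conservation of dissolved salt,
Initial salt = 336,000,000×12.3 = 4,132,800,000
After stage 1: salt = 4,132,800,000 + 383,000,000×0.6 = 4,362,600,000; volume = 719,000,000 m³; S = 6.068 ‰
After stage 2: salt = 4,362,600,000 + 220,000,000×35.1 = 12,084,600,000; volume = 939,000,000 m³; S = 12.87 ‰
After stage 3: salt = 12,084,600,000 + 234,000,000×26.9 = 18,379,200,000; volume = 1,173,000,000 m³
S = 18,379,200,000 / 1,173,000,000 = 15.6685 ‰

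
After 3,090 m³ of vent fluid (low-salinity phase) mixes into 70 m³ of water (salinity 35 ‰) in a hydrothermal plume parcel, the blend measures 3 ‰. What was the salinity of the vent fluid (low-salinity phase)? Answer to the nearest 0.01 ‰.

Salt balance: 70×35 + 3,090×S = 3,160×3
2,450 + 3,090·S = 9,480
S = (9,480 − 2,450) / 3,090 = 2.2751 ‰

2.28 ‰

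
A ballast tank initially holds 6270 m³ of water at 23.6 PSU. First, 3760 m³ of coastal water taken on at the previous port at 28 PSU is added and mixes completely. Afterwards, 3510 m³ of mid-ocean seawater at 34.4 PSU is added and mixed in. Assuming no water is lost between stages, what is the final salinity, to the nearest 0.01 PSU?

Weighted by volume,
Initial salt = 6,270×23.6 = 147,972
After stage 1: salt = 147,972 + 3,760×28 = 253,252; volume = 10,030 m³; S = 25.249 PSU
After stage 2: salt = 253,252 + 3,510×34.4 = 373,996; volume = 13,540 m³
S = 373,996 / 13,540 = 27.6216 PSU

27.62 PSU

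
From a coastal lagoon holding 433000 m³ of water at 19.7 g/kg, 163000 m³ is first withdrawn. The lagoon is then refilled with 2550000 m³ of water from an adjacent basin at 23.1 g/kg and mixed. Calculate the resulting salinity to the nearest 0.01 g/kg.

22.77 g/kg

Remaining after removal: 270,000 m³ at 19.7 g/kg (salt = 5,319,000)
After addition: salt = 5,319,000 + 2,550,000×23.1 = 64,224,000; volume = 2,820,000 m³
S = 64,224,000 / 2,820,000 = 22.7745 g/kg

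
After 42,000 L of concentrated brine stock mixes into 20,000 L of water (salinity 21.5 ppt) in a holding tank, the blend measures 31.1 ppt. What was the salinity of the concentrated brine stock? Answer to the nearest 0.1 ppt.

Salt balance: 20,000×21.5 + 42,000×S = 62,000×31.1
430,000 + 42,000·S = 1,928,200
S = (1,928,200 − 430,000) / 42,000 = 35.6714 ppt

35.7 ppt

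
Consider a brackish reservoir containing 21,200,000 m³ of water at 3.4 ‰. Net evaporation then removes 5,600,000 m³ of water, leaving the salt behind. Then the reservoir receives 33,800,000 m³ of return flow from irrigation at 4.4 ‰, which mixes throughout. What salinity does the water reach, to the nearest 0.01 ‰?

4.47 ‰

After evaporation: salt = 21,200,000×3.4 = 72,080,000; volume = 21,200,000 − 5,600,000 = 15,600,000 m³
After mixing: salt = 72,080,000 + 33,800,000×4.4 = 220,800,000; volume = 15,600,000 + 33,800,000 = 49,400,000 m³
S = 220,800,000 / 49,400,000 = 4.4696 ‰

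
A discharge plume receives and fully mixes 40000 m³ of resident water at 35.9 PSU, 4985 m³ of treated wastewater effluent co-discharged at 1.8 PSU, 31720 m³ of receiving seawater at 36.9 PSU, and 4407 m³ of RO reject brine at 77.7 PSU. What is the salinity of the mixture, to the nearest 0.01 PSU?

Total salt / total volume:
salt = 40,000×35.9 + 4,985×1.8 + 31,720×36.9 + 4,407×77.7 = 1,436,000 + 8,973 + 1,170,468 + 342,423.9 = 2,957,864.9
volume = 40,000 + 4,985 + 31,720 + 4,407 = 81,112 m³
S = 2,957,864.9 / 81,112 = 36.4664 PSU

36.47 PSU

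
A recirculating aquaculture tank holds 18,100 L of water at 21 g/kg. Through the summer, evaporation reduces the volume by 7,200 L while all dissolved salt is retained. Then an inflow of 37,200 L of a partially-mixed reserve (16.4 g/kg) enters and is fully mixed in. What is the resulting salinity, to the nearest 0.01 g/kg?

20.59 g/kg

After evaporation: salt = 18,100×21 = 380,100; volume = 18,100 − 7,200 = 10,900 L
After mixing: salt = 380,100 + 37,200×16.4 = 990,180; volume = 10,900 + 37,200 = 48,100 L
S = 990,180 / 48,100 = 20.5859 g/kg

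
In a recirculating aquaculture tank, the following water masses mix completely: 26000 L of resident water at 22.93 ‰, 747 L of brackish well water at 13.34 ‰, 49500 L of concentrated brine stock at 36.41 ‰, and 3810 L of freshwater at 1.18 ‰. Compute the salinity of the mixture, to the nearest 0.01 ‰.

30.14 ‰

Mass of salt is conserved:
salt = 26,000×22.93 + 747×13.34 + 49,500×36.41 + 3,810×1.18 = 596,180 + 9,964.98 + 1,802,295 + 4,495.8 = 2,412,935.78
volume = 26,000 + 747 + 49,500 + 3,810 = 80,057 L
S = 2,412,935.78 / 80,057 = 30.1402 ‰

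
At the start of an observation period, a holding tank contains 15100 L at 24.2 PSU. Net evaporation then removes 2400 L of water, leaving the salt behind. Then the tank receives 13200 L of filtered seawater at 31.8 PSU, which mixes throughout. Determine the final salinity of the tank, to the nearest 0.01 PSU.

30.32 PSU

After evaporation: salt = 15,100×24.2 = 365,420; volume = 15,100 − 2,400 = 12,700 L
After mixing: salt = 365,420 + 13,200×31.8 = 785,180; volume = 12,700 + 13,200 = 25,900 L
S = 785,180 / 25,900 = 30.3158 PSU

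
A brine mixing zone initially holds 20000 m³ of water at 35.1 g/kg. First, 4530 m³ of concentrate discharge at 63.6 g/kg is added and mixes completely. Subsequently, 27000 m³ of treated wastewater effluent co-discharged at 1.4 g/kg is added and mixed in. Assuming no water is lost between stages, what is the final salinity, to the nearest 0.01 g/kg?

Mass of salt is conserved:
Initial salt = 20,000×35.1 = 702,000
After stage 1: salt = 702,000 + 4,530×63.6 = 990,108; volume = 24,530 m³; S = 40.363 g/kg
After stage 2: salt = 990,108 + 27,000×1.4 = 1,027,908; volume = 51,530 m³
S = 1,027,908 / 51,530 = 19.9478 g/kg

19.95 g/kg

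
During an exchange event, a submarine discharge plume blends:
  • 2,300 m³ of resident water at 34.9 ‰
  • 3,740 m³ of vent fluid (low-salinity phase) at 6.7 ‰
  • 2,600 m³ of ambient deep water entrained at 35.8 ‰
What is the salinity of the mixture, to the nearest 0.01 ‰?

Weighted by volume,
salt = 2,300×34.9 + 3,740×6.7 + 2,600×35.8 = 80,270 + 25,058 + 93,080 = 198,408
volume = 2,300 + 3,740 + 2,600 = 8,640 m³
S = 198,408 / 8,640 = 22.9639 ‰

22.96 ‰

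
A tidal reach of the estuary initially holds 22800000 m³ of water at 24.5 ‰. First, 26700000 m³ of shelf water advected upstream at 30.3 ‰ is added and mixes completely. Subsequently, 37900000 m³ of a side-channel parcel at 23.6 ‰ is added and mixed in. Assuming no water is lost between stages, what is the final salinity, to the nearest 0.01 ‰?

Mass of salt is conserved:
Initial salt = 22,800,000×24.5 = 558,600,000
After stage 1: salt = 558,600,000 + 26,700,000×30.3 = 1,367,610,000; volume = 49,500,000 m³; S = 27.628 ‰
After stage 2: salt = 1,367,610,000 + 37,900,000×23.6 = 2,262,050,000; volume = 87,400,000 m³
S = 2,262,050,000 / 87,400,000 = 25.8816 ‰

25.88 ‰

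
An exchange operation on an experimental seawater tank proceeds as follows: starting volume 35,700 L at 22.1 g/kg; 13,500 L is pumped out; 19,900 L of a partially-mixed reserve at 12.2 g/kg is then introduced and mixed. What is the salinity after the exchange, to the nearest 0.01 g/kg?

17.42 g/kg

Remaining after removal: 22,200 L at 22.1 g/kg (salt = 490,620)
After addition: salt = 490,620 + 19,900×12.2 = 733,400; volume = 42,100 L
S = 733,400 / 42,100 = 17.4204 g/kg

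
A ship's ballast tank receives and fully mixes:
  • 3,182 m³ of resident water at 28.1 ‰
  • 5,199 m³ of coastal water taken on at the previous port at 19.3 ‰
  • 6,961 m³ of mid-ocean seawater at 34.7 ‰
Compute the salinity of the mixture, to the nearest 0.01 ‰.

Salt balance:
salt = 3,182×28.1 + 5,199×19.3 + 6,961×34.7 = 89,414.2 + 100,340.7 + 241,546.7 = 431,301.6
volume = 3,182 + 5,199 + 6,961 = 15,342 m³
S = 431,301.6 / 15,342 = 28.1125 ‰

28.11 ‰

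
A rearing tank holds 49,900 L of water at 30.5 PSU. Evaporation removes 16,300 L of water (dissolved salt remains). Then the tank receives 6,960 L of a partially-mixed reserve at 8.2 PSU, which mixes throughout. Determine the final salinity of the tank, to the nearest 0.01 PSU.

After evaporation: salt = 49,900×30.5 = 1,521,950; volume = 49,900 − 16,300 = 33,600 L
After mixing: salt = 1,521,950 + 6,960×8.2 = 1,579,022; volume = 33,600 + 6,960 = 40,560 L
S = 1,579,022 / 40,560 = 38.9305 PSU

38.93 PSU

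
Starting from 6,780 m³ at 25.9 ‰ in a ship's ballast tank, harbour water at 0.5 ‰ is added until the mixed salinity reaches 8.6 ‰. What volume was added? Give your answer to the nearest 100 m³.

Salt balance: 6,780×25.9 + V×0.5 = (6,780+V)×8.6
175,602 + 0.5V = 58,308 + 8.6V
117,294 = 8.1V
V = 14,480.74 m³

14500 m³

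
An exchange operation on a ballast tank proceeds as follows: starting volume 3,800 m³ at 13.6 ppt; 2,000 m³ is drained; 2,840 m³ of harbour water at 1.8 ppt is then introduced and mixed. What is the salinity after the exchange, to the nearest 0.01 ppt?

Remaining after removal: 1,800 m³ at 13.6 ppt (salt = 24,480)
After addition: salt = 24,480 + 2,840×1.8 = 29,592; volume = 4,640 m³
S = 29,592 / 4,640 = 6.3776 ppt

6.38 ppt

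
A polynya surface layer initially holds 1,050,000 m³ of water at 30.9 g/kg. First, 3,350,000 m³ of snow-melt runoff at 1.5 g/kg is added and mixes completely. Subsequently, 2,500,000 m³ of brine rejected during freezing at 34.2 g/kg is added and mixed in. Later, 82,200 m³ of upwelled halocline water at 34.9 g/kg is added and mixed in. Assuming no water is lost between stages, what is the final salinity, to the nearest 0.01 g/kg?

18.02 g/kg

Mass of salt is conserved:
Initial salt = 1,050,000×30.9 = 32,445,000
After stage 1: salt = 32,445,000 + 3,350,000×1.5 = 37,470,000; volume = 4,400,000 m³; S = 8.516 g/kg
After stage 2: salt = 37,470,000 + 2,500,000×34.2 = 122,970,000; volume = 6,900,000 m³; S = 17.822 g/kg
After stage 3: salt = 122,970,000 + 82,200×34.9 = 125,838,780; volume = 6,982,200 m³
S = 125,838,780 / 6,982,200 = 18.0228 g/kg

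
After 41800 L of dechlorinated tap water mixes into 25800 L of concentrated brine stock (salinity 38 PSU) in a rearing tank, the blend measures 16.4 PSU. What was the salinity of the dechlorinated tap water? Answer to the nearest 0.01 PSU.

Salt balance: 25,800×38 + 41,800×S = 67,600×16.4
980,400 + 41,800·S = 1,108,640
S = (1,108,640 − 980,400) / 41,800 = 3.0679 PSU

3.07 PSU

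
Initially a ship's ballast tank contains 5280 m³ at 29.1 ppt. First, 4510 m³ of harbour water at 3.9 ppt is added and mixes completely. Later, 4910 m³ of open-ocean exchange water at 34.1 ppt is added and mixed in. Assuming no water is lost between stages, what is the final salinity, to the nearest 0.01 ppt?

23.04 ppt

Salt balance:
Initial salt = 5,280×29.1 = 153,648
After stage 1: salt = 153,648 + 4,510×3.9 = 171,237; volume = 9,790 m³; S = 17.491 ppt
After stage 2: salt = 171,237 + 4,910×34.1 = 338,668; volume = 14,700 m³
S = 338,668 / 14,700 = 23.0386 ppt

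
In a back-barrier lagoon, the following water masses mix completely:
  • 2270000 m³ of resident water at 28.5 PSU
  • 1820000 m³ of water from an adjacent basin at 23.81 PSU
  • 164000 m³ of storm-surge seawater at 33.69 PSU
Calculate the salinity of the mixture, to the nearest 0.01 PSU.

Total salt / total volume:
salt = 2,270,000×28.5 + 1,820,000×23.81 + 164,000×33.69 = 64,695,000 + 43,334,200 + 5,525,160 = 113,554,360
volume = 2,270,000 + 1,820,000 + 164,000 = 4,254,000 m³
S = 113,554,360 / 4,254,000 = 26.6935 PSU

26.69 PSU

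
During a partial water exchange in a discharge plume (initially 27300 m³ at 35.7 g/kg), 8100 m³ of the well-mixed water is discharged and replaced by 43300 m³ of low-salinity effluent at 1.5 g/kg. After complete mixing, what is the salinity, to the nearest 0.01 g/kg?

Remaining after removal: 19,200 m³ at 35.7 g/kg (salt = 685,440)
After addition: salt = 685,440 + 43,300×1.5 = 750,390; volume = 62,500 m³
S = 750,390 / 62,500 = 12.0062 g/kg

12.01 g/kg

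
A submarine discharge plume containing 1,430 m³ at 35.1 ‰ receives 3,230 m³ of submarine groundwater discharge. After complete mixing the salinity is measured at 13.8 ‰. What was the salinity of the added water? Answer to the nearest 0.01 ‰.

Salt balance: 1,430×35.1 + 3,230×S = 4,660×13.8
50,193 + 3,230·S = 64,308
S = (64,308 − 50,193) / 3,230 = 4.37 ‰

4.37 ‰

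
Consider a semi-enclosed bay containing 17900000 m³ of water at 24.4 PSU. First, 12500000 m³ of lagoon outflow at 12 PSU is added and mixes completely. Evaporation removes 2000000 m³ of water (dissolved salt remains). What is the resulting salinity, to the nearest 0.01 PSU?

20.66 PSU

After mixing: salt = 17,900,000×24.4 + 12,500,000×12 = 586,760,000; volume = 30,400,000 m³
After evaporation: salt unchanged = 586,760,000; volume = 30,400,000 − 2,000,000 = 28,400,000 m³
S = 586,760,000 / 28,400,000 = 20.6606 PSU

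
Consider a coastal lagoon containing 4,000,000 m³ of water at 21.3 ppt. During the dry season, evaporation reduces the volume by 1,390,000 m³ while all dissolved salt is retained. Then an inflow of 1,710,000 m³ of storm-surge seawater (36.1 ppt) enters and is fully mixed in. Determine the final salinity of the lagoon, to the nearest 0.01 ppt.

After evaporation: salt = 4,000,000×21.3 = 85,200,000; volume = 4,000,000 − 1,390,000 = 2,610,000 m³
After mixing: salt = 85,200,000 + 1,710,000×36.1 = 146,931,000; volume = 2,610,000 + 1,710,000 = 4,320,000 m³
S = 146,931,000 / 4,320,000 = 34.0118 ppt

34.01 ppt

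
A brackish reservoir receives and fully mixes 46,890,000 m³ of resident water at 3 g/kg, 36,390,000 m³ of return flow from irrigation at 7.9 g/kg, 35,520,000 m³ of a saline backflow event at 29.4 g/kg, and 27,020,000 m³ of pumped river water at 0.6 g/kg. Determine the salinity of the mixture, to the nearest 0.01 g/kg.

10.21 g/kg

Weighted by volume,
salt = 46,890,000×3 + 36,390,000×7.9 + 35,520,000×29.4 + 27,020,000×0.6 = 140,670,000 + 287,481,000 + 1,044,288,000 + 16,212,000 = 1,488,651,000
volume = 46,890,000 + 36,390,000 + 35,520,000 + 27,020,000 = 145,820,000 m³
S = 1,488,651,000 / 145,820,000 = 10.2088 g/kg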